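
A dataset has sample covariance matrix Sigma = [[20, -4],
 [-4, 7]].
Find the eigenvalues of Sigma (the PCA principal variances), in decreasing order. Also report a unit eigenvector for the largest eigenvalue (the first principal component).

Step 1 — characteristic polynomial of 2×2 Sigma:
  det(Sigma - λI) = λ² - trace · λ + det = 0.
  trace = 20 + 7 = 27, det = 20·7 - (-4)² = 124.
Step 2 — discriminant:
  Δ = trace² - 4·det = 729 - 496 = 233.
Step 3 — eigenvalues:
  λ = (trace ± √Δ)/2 = (27 ± 15.2643)/2,
  λ_1 = 21.1322,  λ_2 = 5.8678.

Step 4 — unit eigenvector for λ_1: solve (Sigma - λ_1 I)v = 0. First row:
  (20 - 21.1322)·v_x + (-4)·v_y = 0, i.e. (-1.1322)·v_x + (-4)·v_y = 0,
  so v ∝ (b, λ_1 - a) = (-4, 1.1322); multiply by -1 so the first entry is positive: u = (4, -1.1322).
  ||u|| = √((4)² + (-1.1322)²) = √(17.2818) ≈ 4.1571,
  v_1 = u/||u|| ≈ (0.9622, -0.2723) (||v_1|| = 1).

λ_1 = 21.1322,  λ_2 = 5.8678;  v_1 ≈ (0.9622, -0.2723)


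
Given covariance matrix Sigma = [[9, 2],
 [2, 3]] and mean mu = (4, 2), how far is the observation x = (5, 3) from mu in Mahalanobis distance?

Step 1 — centre the observation: (x - mu) = (1, 1).

Step 2 — invert Sigma. det(Sigma) = 9·3 - (2)² = 23.
  Sigma^{-1} = (1/det) · [[d, -b], [-b, a]] = [[0.1304, -0.087],
 [-0.087, 0.3913]].

Step 3 — form the quadratic (x - mu)^T · Sigma^{-1} · (x - mu):
  Sigma^{-1} · (x - mu) = (0.0435, 0.3043).
  (x - mu)^T · [Sigma^{-1} · (x - mu)] = (1)·(0.0435) + (1)·(0.3043) = 0.3478.

Step 4 — take square root: d = √(0.3478) ≈ 0.5898.

d(x, mu) = √(0.3478) ≈ 0.5898


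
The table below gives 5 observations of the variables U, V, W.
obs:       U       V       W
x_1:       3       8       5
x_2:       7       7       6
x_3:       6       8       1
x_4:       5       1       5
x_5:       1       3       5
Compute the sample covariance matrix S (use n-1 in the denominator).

Step 1 — column means:
  mean(U) = (3 + 7 + 6 + 5 + 1) / 5 = 22/5 = 4.4
  mean(V) = (8 + 7 + 8 + 1 + 3) / 5 = 27/5 = 5.4
  mean(W) = (5 + 6 + 1 + 5 + 5) / 5 = 22/5 = 4.4

Step 2 — sample covariance S[i,j] = (1/(n-1)) · Σ_k (x_{k,i} - mean_i) · (x_{k,j} - mean_j), with n-1 = 4.
  S[U,U] = ((-1.4)·(-1.4) + (2.6)·(2.6) + (1.6)·(1.6) + (0.6)·(0.6) + (-3.4)·(-3.4)) / 4 = 23.2/4 = 5.8
  S[U,V] = ((-1.4)·(2.6) + (2.6)·(1.6) + (1.6)·(2.6) + (0.6)·(-4.4) + (-3.4)·(-2.4)) / 4 = 10.2/4 = 2.55
  S[U,W] = ((-1.4)·(0.6) + (2.6)·(1.6) + (1.6)·(-3.4) + (0.6)·(0.6) + (-3.4)·(0.6)) / 4 = -3.8/4 = -0.95
  S[V,V] = ((2.6)·(2.6) + (1.6)·(1.6) + (2.6)·(2.6) + (-4.4)·(-4.4) + (-2.4)·(-2.4)) / 4 = 41.2/4 = 10.3
  S[V,W] = ((2.6)·(0.6) + (1.6)·(1.6) + (2.6)·(-3.4) + (-4.4)·(0.6) + (-2.4)·(0.6)) / 4 = -8.8/4 = -2.2
  S[W,W] = ((0.6)·(0.6) + (1.6)·(1.6) + (-3.4)·(-3.4) + (0.6)·(0.6) + (0.6)·(0.6)) / 4 = 15.2/4 = 3.8

S is symmetric (S[j,i] = S[i,j]). Assembling:

S = [[5.8, 2.55, -0.95],
 [2.55, 10.3, -2.2],
 [-0.95, -2.2, 3.8]]


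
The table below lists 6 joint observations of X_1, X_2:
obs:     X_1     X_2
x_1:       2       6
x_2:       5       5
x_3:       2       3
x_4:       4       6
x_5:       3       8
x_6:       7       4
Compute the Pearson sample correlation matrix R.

Step 1 — column means:
  mean(X_1) = (2 + 5 + 2 + 4 + 3 + 7) / 6 = 23/6 = 3.8333
  mean(X_2) = (6 + 5 + 3 + 6 + 8 + 4) / 6 = 32/6 = 5.3333

Step 2 — sample variances and covariances s[i,j] = (1/(n-1)) · Σ_k (x_{k,i} - mean_i) · (x_{k,j} - mean_j), with n-1 = 5:
  s[X_1,X_1] = ((-1.8333)·(-1.8333) + (1.1667)·(1.1667) + (-1.8333)·(-1.8333) + (0.1667)·(0.1667) + (-0.8333)·(-0.8333) + (3.1667)·(3.1667)) / 5 = 18.8333/5 = 3.7667
  s[X_1,X_2] = ((-1.8333)·(0.6667) + (1.1667)·(-0.3333) + (-1.8333)·(-2.3333) + (0.1667)·(0.6667) + (-0.8333)·(2.6667) + (3.1667)·(-1.3333)) / 5 = -3.6667/5 = -0.7333
  s[X_2,X_2] = ((0.6667)·(0.6667) + (-0.3333)·(-0.3333) + (-2.3333)·(-2.3333) + (0.6667)·(0.6667) + (2.6667)·(2.6667) + (-1.3333)·(-1.3333)) / 5 = 15.3333/5 = 3.0667
  Sample standard deviations s_i = √(s[i,i]):
  s(X_1) = √(3.7667) = 1.9408
  s(X_2) = √(3.0667) = 1.7512

Step 3 — r_{ij} = s_{ij} / (s_i · s_j):
  r[X_1,X_1] = 1 (diagonal).
  r[X_1,X_2] = -0.7333 / (1.9408 · 1.7512) = -0.7333 / 3.3987 = -0.2158
  r[X_2,X_2] = 1 (diagonal).

R is symmetric with unit diagonal. Assembling:

R = [[1, -0.2158],
 [-0.2158, 1]]


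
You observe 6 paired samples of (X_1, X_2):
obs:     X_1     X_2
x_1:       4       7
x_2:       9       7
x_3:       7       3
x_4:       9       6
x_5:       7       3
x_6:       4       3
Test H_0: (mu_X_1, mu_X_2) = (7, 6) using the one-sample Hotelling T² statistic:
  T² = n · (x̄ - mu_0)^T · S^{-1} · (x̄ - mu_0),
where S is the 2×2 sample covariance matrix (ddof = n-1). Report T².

Step 1 — sample mean vector:
  mean(X_1) = (4 + 9 + 7 + 9 + 7 + 4) / 6 = 40/6 = 6.6667
  mean(X_2) = (7 + 7 + 3 + 6 + 3 + 3) / 6 = 29/6 = 4.8333
  x̄ = (6.6667, 4.8333),  deviation x̄ - mu_0 = (6.6667, 4.8333) - (7, 6) = (-0.3333, -1.1667).

Step 2 — sample covariance matrix, S[i,j] = (1/(n-1)) · Σ_k (x_{k,i} - mean_i) · (x_{k,j} - mean_j), divisor n-1 = 5:
  S[X_1,X_1] = ((-2.6667)·(-2.6667) + (2.3333)·(2.3333) + (0.3333)·(0.3333) + (2.3333)·(2.3333) + (0.3333)·(0.3333) + (-2.6667)·(-2.6667)) / 5 = 25.3333/5 = 5.0667
  S[X_1,X_2] = ((-2.6667)·(2.1667) + (2.3333)·(2.1667) + (0.3333)·(-1.8333) + (2.3333)·(1.1667) + (0.3333)·(-1.8333) + (-2.6667)·(-1.8333)) / 5 = 5.6667/5 = 1.1333
  S[X_2,X_2] = ((2.1667)·(2.1667) + (2.1667)·(2.1667) + (-1.8333)·(-1.8333) + (1.1667)·(1.1667) + (-1.8333)·(-1.8333) + (-1.8333)·(-1.8333)) / 5 = 20.8333/5 = 4.1667
  S = [[5.0667, 1.1333],
 [1.1333, 4.1667]].

Step 3 — invert S. det(S) = 5.0667·4.1667 - (1.1333)² = 19.8267.
  S^{-1} = (1/det) · [[d, -b], [-b, a]] = [[0.2102, -0.0572],
 [-0.0572, 0.2555]].

Step 4 — quadratic form (x̄ - mu_0)^T · S^{-1} · (x̄ - mu_0):
  S^{-1} · (x̄ - mu_0) = (-0.0034, -0.2791),
  (x̄ - mu_0)^T · [...] = (-0.3333)·(-0.0034) + (-1.1667)·(-0.2791) = 0.3267.

Step 5 — scale by n: T² = 6 · 0.3267 = 1.9603.

T² ≈ 1.9603


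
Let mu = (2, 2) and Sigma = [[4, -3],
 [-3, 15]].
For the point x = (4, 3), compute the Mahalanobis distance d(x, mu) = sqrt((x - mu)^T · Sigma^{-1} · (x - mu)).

Step 1 — centre the observation: (x - mu) = (2, 1).

Step 2 — invert Sigma. det(Sigma) = 4·15 - (-3)² = 51.
  Sigma^{-1} = (1/det) · [[d, -b], [-b, a]] = [[0.2941, 0.0588],
 [0.0588, 0.0784]].

Step 3 — form the quadratic (x - mu)^T · Sigma^{-1} · (x - mu):
  Sigma^{-1} · (x - mu) = (0.6471, 0.1961).
  (x - mu)^T · [Sigma^{-1} · (x - mu)] = (2)·(0.6471) + (1)·(0.1961) = 1.4902.

Step 4 — take square root: d = √(1.4902) ≈ 1.2207.

d(x, mu) = √(1.4902) ≈ 1.2207


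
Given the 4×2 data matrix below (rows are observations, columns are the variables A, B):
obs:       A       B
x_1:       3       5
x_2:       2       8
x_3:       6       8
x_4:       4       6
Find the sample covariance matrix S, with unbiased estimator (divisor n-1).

Step 1 — column means:
  mean(A) = (3 + 2 + 6 + 4) / 4 = 15/4 = 3.75
  mean(B) = (5 + 8 + 8 + 6) / 4 = 27/4 = 6.75

Step 2 — sample covariance S[i,j] = (1/(n-1)) · Σ_k (x_{k,i} - mean_i) · (x_{k,j} - mean_j), with n-1 = 3.
  S[A,A] = ((-0.75)·(-0.75) + (-1.75)·(-1.75) + (2.25)·(2.25) + (0.25)·(0.25)) / 3 = 8.75/3 = 2.9167
  S[A,B] = ((-0.75)·(-1.75) + (-1.75)·(1.25) + (2.25)·(1.25) + (0.25)·(-0.75)) / 3 = 1.75/3 = 0.5833
  S[B,B] = ((-1.75)·(-1.75) + (1.25)·(1.25) + (1.25)·(1.25) + (-0.75)·(-0.75)) / 3 = 6.75/3 = 2.25

S is symmetric (S[j,i] = S[i,j]). Assembling:

S = [[2.9167, 0.5833],
 [0.5833, 2.25]]


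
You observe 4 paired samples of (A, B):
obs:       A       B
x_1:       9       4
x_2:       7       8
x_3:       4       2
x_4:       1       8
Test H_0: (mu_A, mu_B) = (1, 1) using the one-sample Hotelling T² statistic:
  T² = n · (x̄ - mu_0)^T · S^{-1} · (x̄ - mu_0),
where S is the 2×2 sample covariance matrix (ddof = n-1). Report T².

Step 1 — sample mean vector:
  mean(A) = (9 + 7 + 4 + 1) / 4 = 21/4 = 5.25
  mean(B) = (4 + 8 + 2 + 8) / 4 = 22/4 = 5.5
  x̄ = (5.25, 5.5),  deviation x̄ - mu_0 = (5.25, 5.5) - (1, 1) = (4.25, 4.5).

Step 2 — sample covariance matrix, S[i,j] = (1/(n-1)) · Σ_k (x_{k,i} - mean_i) · (x_{k,j} - mean_j), divisor n-1 = 3:
  S[A,A] = ((3.75)·(3.75) + (1.75)·(1.75) + (-1.25)·(-1.25) + (-4.25)·(-4.25)) / 3 = 36.75/3 = 12.25
  S[A,B] = ((3.75)·(-1.5) + (1.75)·(2.5) + (-1.25)·(-3.5) + (-4.25)·(2.5)) / 3 = -7.5/3 = -2.5
  S[B,B] = ((-1.5)·(-1.5) + (2.5)·(2.5) + (-3.5)·(-3.5) + (2.5)·(2.5)) / 3 = 27/3 = 9
  S = [[12.25, -2.5],
 [-2.5, 9]].

Step 3 — invert S. det(S) = 12.25·9 - (-2.5)² = 104.
  S^{-1} = (1/det) · [[d, -b], [-b, a]] = [[0.0865, 0.024],
 [0.024, 0.1178]].

Step 4 — quadratic form (x̄ - mu_0)^T · S^{-1} · (x̄ - mu_0):
  S^{-1} · (x̄ - mu_0) = (0.476, 0.6322),
  (x̄ - mu_0)^T · [...] = (4.25)·(0.476) + (4.5)·(0.6322) = 4.8678.

Step 5 — scale by n: T² = 4 · 4.8678 = 19.4712.

T² ≈ 19.4712


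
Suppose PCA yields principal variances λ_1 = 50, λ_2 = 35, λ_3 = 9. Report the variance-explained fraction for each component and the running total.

Step 1 — total variance = trace(Sigma) = Σ λ_i = 50 + 35 + 9 = 94.

Step 2 — fraction explained by component i = λ_i / Σ λ:
  PC1: 50/94 = 0.5319
  PC2: 35/94 = 0.3723
  PC3: 9/94 = 0.0957

Step 3 — cumulative fraction after k components = (λ_1 + ... + λ_k) / Σ λ:
  k = 1: 50/94 = 0.5319
  k = 2: (50 + 35)/94 = 85/94 = 0.9043
  k = 3: (50 + 35 + 9)/94 = 94/94 = 1

Summary (fraction, with percent):

explained: PC1 0.5319 (53.19%), PC2 0.3723 (37.23%), PC3 0.0957 (9.57%);  cumulative: 0.5319, 0.9043, 1


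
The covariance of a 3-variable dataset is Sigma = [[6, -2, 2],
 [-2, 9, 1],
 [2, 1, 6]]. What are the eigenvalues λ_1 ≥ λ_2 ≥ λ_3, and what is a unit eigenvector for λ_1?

Step 1 — characteristic polynomial p(λ) = det(λI - Sigma) = λ³ - tr·λ² + c_1·λ - det, where tr = trace, c_1 = sum of the principal 2×2 minors, det = det(Sigma):
  tr = 6 + 9 + 6 = 21,
  c_1 = (6·9 - (-2)²) + (6·6 - (2)²) + (9·6 - (1)²) = 50 + 32 + 53 = 135,
  det = 6·(9·6 - (1)²) - (-2)·((-2)·6 - (1)·(2)) + (2)·((-2)·(1) - 9·(2)) = 6·(53) - (-2)·(-14) + (2)·(-20) = 250.
  So p(λ) = λ³ - 21λ² + 135λ - 250.
Step 2 — look for an integer root (rational root theorem: any rational root is an integer divisor of 250). Testing λ = 10:
  p(10) = 1000 - 2100 + 1350 - 250 = 0  ✓
  Dividing out (λ - 10): p(λ) = (λ - 10)(λ² - 11λ + 25).
Step 3 — remaining eigenvalues from the quadratic λ² - 11λ + 25 = 0:
  Δ = 11² - 4·25 = 121 - 100 = 21,  λ = (11 ± √21)/2 = (11 ± 4.5826)/2 ≈ 7.7913 or 3.2087.
  Sorted: λ_1 = 10,  λ_2 = 7.7913,  λ_3 = 3.2087  (check: sum = 21 = tr ✓).

Step 4 — unit eigenvector for λ_1 = 10: v spans the null space of (Sigma - λ_1 I), whose rows are
  r_1 = (-4, -2, 2),  r_2 = (-2, -1, 1),  r_3 = (2, 1, -4).
  v is orthogonal to every row, so take v ∝ r_1 × r_3 = ((-2)·(-4) - (2)·(1), (2)·(2) - (-4)·(-4), (-4)·(1) - (-2)·(2)) = (6, -12, 0).
  Rescale (divide by 6): u = (1, -2, 0).
  ||u|| = √((1)² + (-2)² + (0)²) = √(5) ≈ 2.2361,  v_1 = u/||u|| ≈ (0.4472, -0.8944, 0) (||v_1|| = 1).

λ_1 = 10,  λ_2 = 7.7913,  λ_3 = 3.2087;  v_1 ≈ (0.4472, -0.8944, 0)


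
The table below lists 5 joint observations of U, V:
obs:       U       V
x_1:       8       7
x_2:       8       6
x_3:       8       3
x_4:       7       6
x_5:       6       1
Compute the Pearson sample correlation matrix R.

Step 1 — column means:
  mean(U) = (8 + 8 + 8 + 7 + 6) / 5 = 37/5 = 7.4
  mean(V) = (7 + 6 + 3 + 6 + 1) / 5 = 23/5 = 4.6

Step 2 — sample variances and covariances s[i,j] = (1/(n-1)) · Σ_k (x_{k,i} - mean_i) · (x_{k,j} - mean_j), with n-1 = 4:
  s[U,U] = ((0.6)·(0.6) + (0.6)·(0.6) + (0.6)·(0.6) + (-0.4)·(-0.4) + (-1.4)·(-1.4)) / 4 = 3.2/4 = 0.8
  s[U,V] = ((0.6)·(2.4) + (0.6)·(1.4) + (0.6)·(-1.6) + (-0.4)·(1.4) + (-1.4)·(-3.6)) / 4 = 5.8/4 = 1.45
  s[V,V] = ((2.4)·(2.4) + (1.4)·(1.4) + (-1.6)·(-1.6) + (1.4)·(1.4) + (-3.6)·(-3.6)) / 4 = 25.2/4 = 6.3
  Sample standard deviations s_i = √(s[i,i]):
  s(U) = √(0.8) = 0.8944
  s(V) = √(6.3) = 2.51

Step 3 — r_{ij} = s_{ij} / (s_i · s_j):
  r[U,U] = 1 (diagonal).
  r[U,V] = 1.45 / (0.8944 · 2.51) = 1.45 / 2.245 = 0.6459
  r[V,V] = 1 (diagonal).

R is symmetric with unit diagonal. Assembling:

R = [[1, 0.6459],
 [0.6459, 1]]


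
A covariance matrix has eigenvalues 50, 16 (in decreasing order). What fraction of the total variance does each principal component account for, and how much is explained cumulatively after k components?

Step 1 — total variance = trace(Sigma) = Σ λ_i = 50 + 16 = 66.

Step 2 — fraction explained by component i = λ_i / Σ λ:
  PC1: 50/66 = 0.7576
  PC2: 16/66 = 0.2424

Step 3 — cumulative fraction after k components = (λ_1 + ... + λ_k) / Σ λ:
  k = 1: 50/66 = 0.7576
  k = 2: (50 + 16)/66 = 66/66 = 1

Summary (fraction, with percent):

explained: PC1 0.7576 (75.76%), PC2 0.2424 (24.24%);  cumulative: 0.7576, 1


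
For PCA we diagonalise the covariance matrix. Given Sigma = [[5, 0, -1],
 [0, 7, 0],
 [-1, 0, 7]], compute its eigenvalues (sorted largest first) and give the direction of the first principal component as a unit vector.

Step 1 — characteristic polynomial p(λ) = det(λI - Sigma) = λ³ - tr·λ² + c_1·λ - det, where tr = trace, c_1 = sum of the principal 2×2 minors, det = det(Sigma):
  tr = 5 + 7 + 7 = 19,
  c_1 = (5·7 - (0)²) + (5·7 - (-1)²) + (7·7 - (0)²) = 35 + 34 + 49 = 118,
  det = 5·(7·7 - (0)²) - (0)·((0)·7 - (0)·(-1)) + (-1)·((0)·(0) - 7·(-1)) = 5·(49) - (0)·(0) + (-1)·(7) = 238.
  So p(λ) = λ³ - 19λ² + 118λ - 238.
Step 2 — look for an integer root (rational root theorem: any rational root is an integer divisor of 238). Testing λ = 7:
  p(7) = 343 - 931 + 826 - 238 = 0  ✓
  Dividing out (λ - 7): p(λ) = (λ - 7)(λ² - 12λ + 34).
Step 3 — remaining eigenvalues from the quadratic λ² - 12λ + 34 = 0:
  Δ = 12² - 4·34 = 144 - 136 = 8,  λ = (12 ± √8)/2 = (12 ± 2.8284)/2 ≈ 7.4142 or 4.5858.
  Sorted: λ_1 = 7.4142,  λ_2 = 7,  λ_3 = 4.5858  (check: sum = 19 = tr ✓).

Step 4 — unit eigenvector for λ_1 ≈ 7.4142: v spans the null space of (Sigma - λ_1 I), whose rows are
  r_1 = (-2.4142, 0, -1),  r_2 = (0, -0.4142, 0),  r_3 = (-1, 0, -0.4142).
  v is orthogonal to every row, so take v ∝ r_1 × r_2 = ((0)·(0) - (-1)·(-0.4142), (-1)·(0) - (-2.4142)·(0), (-2.4142)·(-0.4142) - (0)·(0)) ≈ (-0.4142, 0, 1).
  Rescale (multiply by -1 so the first nonzero entry is positive): u = (0.4142, 0, -1).
  ||u|| = √((0.4142)² + (0)² + (-1)²) = √(1.1716) ≈ 1.0824,  v_1 = u/||u|| ≈ (0.3827, 0, -0.9239) (||v_1|| = 1).

λ_1 = 7.4142,  λ_2 = 7,  λ_3 = 4.5858;  v_1 ≈ (0.3827, 0, -0.9239)


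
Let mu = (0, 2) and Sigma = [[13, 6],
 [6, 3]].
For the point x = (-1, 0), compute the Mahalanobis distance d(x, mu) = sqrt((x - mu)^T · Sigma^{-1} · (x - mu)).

Step 1 — centre the observation: (x - mu) = (-1, -2).

Step 2 — invert Sigma. det(Sigma) = 13·3 - (6)² = 3.
  Sigma^{-1} = (1/det) · [[d, -b], [-b, a]] = [[1, -2],
 [-2, 4.3333]].

Step 3 — form the quadratic (x - mu)^T · Sigma^{-1} · (x - mu):
  Sigma^{-1} · (x - mu) = (3, -6.6667).
  (x - mu)^T · [Sigma^{-1} · (x - mu)] = (-1)·(3) + (-2)·(-6.6667) = 10.3333.

Step 4 — take square root: d = √(10.3333) ≈ 3.2146.

d(x, mu) = √(10.3333) ≈ 3.2146


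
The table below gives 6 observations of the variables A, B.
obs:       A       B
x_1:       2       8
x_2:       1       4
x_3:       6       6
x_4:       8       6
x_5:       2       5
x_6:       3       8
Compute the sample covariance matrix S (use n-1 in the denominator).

Step 1 — column means:
  mean(A) = (2 + 1 + 6 + 8 + 2 + 3) / 6 = 22/6 = 3.6667
  mean(B) = (8 + 4 + 6 + 6 + 5 + 8) / 6 = 37/6 = 6.1667

Step 2 — sample covariance S[i,j] = (1/(n-1)) · Σ_k (x_{k,i} - mean_i) · (x_{k,j} - mean_j), with n-1 = 5.
  S[A,A] = ((-1.6667)·(-1.6667) + (-2.6667)·(-2.6667) + (2.3333)·(2.3333) + (4.3333)·(4.3333) + (-1.6667)·(-1.6667) + (-0.6667)·(-0.6667)) / 5 = 37.3333/5 = 7.4667
  S[A,B] = ((-1.6667)·(1.8333) + (-2.6667)·(-2.1667) + (2.3333)·(-0.1667) + (4.3333)·(-0.1667) + (-1.6667)·(-1.1667) + (-0.6667)·(1.8333)) / 5 = 2.3333/5 = 0.4667
  S[B,B] = ((1.8333)·(1.8333) + (-2.1667)·(-2.1667) + (-0.1667)·(-0.1667) + (-0.1667)·(-0.1667) + (-1.1667)·(-1.1667) + (1.8333)·(1.8333)) / 5 = 12.8333/5 = 2.5667

S is symmetric (S[j,i] = S[i,j]). Assembling:

S = [[7.4667, 0.4667],
 [0.4667, 2.5667]]


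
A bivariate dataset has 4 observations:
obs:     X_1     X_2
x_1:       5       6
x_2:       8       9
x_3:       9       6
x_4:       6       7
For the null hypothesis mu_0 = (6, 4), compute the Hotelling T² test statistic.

Step 1 — sample mean vector:
  mean(X_1) = (5 + 8 + 9 + 6) / 4 = 28/4 = 7
  mean(X_2) = (6 + 9 + 6 + 7) / 4 = 28/4 = 7
  x̄ = (7, 7),  deviation x̄ - mu_0 = (7, 7) - (6, 4) = (1, 3).

Step 2 — sample covariance matrix, S[i,j] = (1/(n-1)) · Σ_k (x_{k,i} - mean_i) · (x_{k,j} - mean_j), divisor n-1 = 3:
  S[X_1,X_1] = ((-2)·(-2) + (1)·(1) + (2)·(2) + (-1)·(-1)) / 3 = 10/3 = 3.3333
  S[X_1,X_2] = ((-2)·(-1) + (1)·(2) + (2)·(-1) + (-1)·(0)) / 3 = 2/3 = 0.6667
  S[X_2,X_2] = ((-1)·(-1) + (2)·(2) + (-1)·(-1) + (0)·(0)) / 3 = 6/3 = 2
  S = [[3.3333, 0.6667],
 [0.6667, 2]].

Step 3 — invert S. det(S) = 3.3333·2 - (0.6667)² = 6.2222.
  S^{-1} = (1/det) · [[d, -b], [-b, a]] = [[0.3214, -0.1071],
 [-0.1071, 0.5357]].

Step 4 — quadratic form (x̄ - mu_0)^T · S^{-1} · (x̄ - mu_0):
  S^{-1} · (x̄ - mu_0) = (0, 1.5),
  (x̄ - mu_0)^T · [...] = (1)·(0) + (3)·(1.5) = 4.5.

Step 5 — scale by n: T² = 4 · 4.5 = 18.

T² ≈ 18


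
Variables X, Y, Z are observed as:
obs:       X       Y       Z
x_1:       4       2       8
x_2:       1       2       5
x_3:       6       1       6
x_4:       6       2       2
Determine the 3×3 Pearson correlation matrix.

Step 1 — column means:
  mean(X) = (4 + 1 + 6 + 6) / 4 = 17/4 = 4.25
  mean(Y) = (2 + 2 + 1 + 2) / 4 = 7/4 = 1.75
  mean(Z) = (8 + 5 + 6 + 2) / 4 = 21/4 = 5.25

Step 2 — sample variances and covariances s[i,j] = (1/(n-1)) · Σ_k (x_{k,i} - mean_i) · (x_{k,j} - mean_j), with n-1 = 3:
  s[X,X] = ((-0.25)·(-0.25) + (-3.25)·(-3.25) + (1.75)·(1.75) + (1.75)·(1.75)) / 3 = 16.75/3 = 5.5833
  s[X,Y] = ((-0.25)·(0.25) + (-3.25)·(0.25) + (1.75)·(-0.75) + (1.75)·(0.25)) / 3 = -1.75/3 = -0.5833
  s[X,Z] = ((-0.25)·(2.75) + (-3.25)·(-0.25) + (1.75)·(0.75) + (1.75)·(-3.25)) / 3 = -4.25/3 = -1.4167
  s[Y,Y] = ((0.25)·(0.25) + (0.25)·(0.25) + (-0.75)·(-0.75) + (0.25)·(0.25)) / 3 = 0.75/3 = 0.25
  s[Y,Z] = ((0.25)·(2.75) + (0.25)·(-0.25) + (-0.75)·(0.75) + (0.25)·(-3.25)) / 3 = -0.75/3 = -0.25
  s[Z,Z] = ((2.75)·(2.75) + (-0.25)·(-0.25) + (0.75)·(0.75) + (-3.25)·(-3.25)) / 3 = 18.75/3 = 6.25
  Sample standard deviations s_i = √(s[i,i]):
  s(X) = √(5.5833) = 2.3629
  s(Y) = √(0.25) = 0.5
  s(Z) = √(6.25) = 2.5

Step 3 — r_{ij} = s_{ij} / (s_i · s_j):
  r[X,X] = 1 (diagonal).
  r[X,Y] = -0.5833 / (2.3629 · 0.5) = -0.5833 / 1.1815 = -0.4937
  r[X,Z] = -1.4167 / (2.3629 · 2.5) = -1.4167 / 5.9073 = -0.2398
  r[Y,Y] = 1 (diagonal).
  r[Y,Z] = -0.25 / (0.5 · 2.5) = -0.25 / 1.25 = -0.2
  r[Z,Z] = 1 (diagonal).

R is symmetric with unit diagonal. Assembling:

R = [[1, -0.4937, -0.2398],
 [-0.4937, 1, -0.2],
 [-0.2398, -0.2, 1]]


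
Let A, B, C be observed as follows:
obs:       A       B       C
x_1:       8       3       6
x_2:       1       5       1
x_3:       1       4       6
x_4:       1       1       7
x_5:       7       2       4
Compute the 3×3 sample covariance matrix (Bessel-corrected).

Step 1 — column means:
  mean(A) = (8 + 1 + 1 + 1 + 7) / 5 = 18/5 = 3.6
  mean(B) = (3 + 5 + 4 + 1 + 2) / 5 = 15/5 = 3
  mean(C) = (6 + 1 + 6 + 7 + 4) / 5 = 24/5 = 4.8

Step 2 — sample covariance S[i,j] = (1/(n-1)) · Σ_k (x_{k,i} - mean_i) · (x_{k,j} - mean_j), with n-1 = 4.
  S[A,A] = ((4.4)·(4.4) + (-2.6)·(-2.6) + (-2.6)·(-2.6) + (-2.6)·(-2.6) + (3.4)·(3.4)) / 4 = 51.2/4 = 12.8
  S[A,B] = ((4.4)·(0) + (-2.6)·(2) + (-2.6)·(1) + (-2.6)·(-2) + (3.4)·(-1)) / 4 = -6/4 = -1.5
  S[A,C] = ((4.4)·(1.2) + (-2.6)·(-3.8) + (-2.6)·(1.2) + (-2.6)·(2.2) + (3.4)·(-0.8)) / 4 = 3.6/4 = 0.9
  S[B,B] = ((0)·(0) + (2)·(2) + (1)·(1) + (-2)·(-2) + (-1)·(-1)) / 4 = 10/4 = 2.5
  S[B,C] = ((0)·(1.2) + (2)·(-3.8) + (1)·(1.2) + (-2)·(2.2) + (-1)·(-0.8)) / 4 = -10/4 = -2.5
  S[C,C] = ((1.2)·(1.2) + (-3.8)·(-3.8) + (1.2)·(1.2) + (2.2)·(2.2) + (-0.8)·(-0.8)) / 4 = 22.8/4 = 5.7

S is symmetric (S[j,i] = S[i,j]). Assembling:

S = [[12.8, -1.5, 0.9],
 [-1.5, 2.5, -2.5],
 [0.9, -2.5, 5.7]]


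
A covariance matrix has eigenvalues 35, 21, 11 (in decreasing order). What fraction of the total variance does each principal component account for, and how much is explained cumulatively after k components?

Step 1 — total variance = trace(Sigma) = Σ λ_i = 35 + 21 + 11 = 67.

Step 2 — fraction explained by component i = λ_i / Σ λ:
  PC1: 35/67 = 0.5224
  PC2: 21/67 = 0.3134
  PC3: 11/67 = 0.1642

Step 3 — cumulative fraction after k components = (λ_1 + ... + λ_k) / Σ λ:
  k = 1: 35/67 = 0.5224
  k = 2: (35 + 21)/67 = 56/67 = 0.8358
  k = 3: (35 + 21 + 11)/67 = 67/67 = 1

Summary (fraction, with percent):

explained: PC1 0.5224 (52.24%), PC2 0.3134 (31.34%), PC3 0.1642 (16.42%);  cumulative: 0.5224, 0.8358, 1


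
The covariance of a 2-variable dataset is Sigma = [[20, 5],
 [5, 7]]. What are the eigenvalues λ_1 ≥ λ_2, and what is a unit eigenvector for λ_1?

Step 1 — characteristic polynomial of 2×2 Sigma:
  det(Sigma - λI) = λ² - trace · λ + det = 0.
  trace = 20 + 7 = 27, det = 20·7 - (5)² = 115.
Step 2 — discriminant:
  Δ = trace² - 4·det = 729 - 460 = 269.
Step 3 — eigenvalues:
  λ = (trace ± √Δ)/2 = (27 ± 16.4012)/2,
  λ_1 = 21.7006,  λ_2 = 5.2994.

Step 4 — unit eigenvector for λ_1: solve (Sigma - λ_1 I)v = 0. First row:
  (20 - 21.7006)·v_x + (5)·v_y = 0, i.e. (-1.7006)·v_x + (5)·v_y = 0,
  so v ∝ (b, λ_1 - a) = (5, 1.7006) = u.
  ||u|| = √((5)² + (1.7006)²) = √(27.8921) ≈ 5.2813,
  v_1 = u/||u|| ≈ (0.9467, 0.322) (||v_1|| = 1).

λ_1 = 21.7006,  λ_2 = 5.2994;  v_1 ≈ (0.9467, 0.322)


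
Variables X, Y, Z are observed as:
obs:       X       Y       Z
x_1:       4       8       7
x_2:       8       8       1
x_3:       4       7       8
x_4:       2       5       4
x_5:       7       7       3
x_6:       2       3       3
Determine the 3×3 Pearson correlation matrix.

Step 1 — column means:
  mean(X) = (4 + 8 + 4 + 2 + 7 + 2) / 6 = 27/6 = 4.5
  mean(Y) = (8 + 8 + 7 + 5 + 7 + 3) / 6 = 38/6 = 6.3333
  mean(Z) = (7 + 1 + 8 + 4 + 3 + 3) / 6 = 26/6 = 4.3333

Step 2 — sample variances and covariances s[i,j] = (1/(n-1)) · Σ_k (x_{k,i} - mean_i) · (x_{k,j} - mean_j), with n-1 = 5:
  s[X,X] = ((-0.5)·(-0.5) + (3.5)·(3.5) + (-0.5)·(-0.5) + (-2.5)·(-2.5) + (2.5)·(2.5) + (-2.5)·(-2.5)) / 5 = 31.5/5 = 6.3
  s[X,Y] = ((-0.5)·(1.6667) + (3.5)·(1.6667) + (-0.5)·(0.6667) + (-2.5)·(-1.3333) + (2.5)·(0.6667) + (-2.5)·(-3.3333)) / 5 = 18/5 = 3.6
  s[X,Z] = ((-0.5)·(2.6667) + (3.5)·(-3.3333) + (-0.5)·(3.6667) + (-2.5)·(-0.3333) + (2.5)·(-1.3333) + (-2.5)·(-1.3333)) / 5 = -14/5 = -2.8
  s[Y,Y] = ((1.6667)·(1.6667) + (1.6667)·(1.6667) + (0.6667)·(0.6667) + (-1.3333)·(-1.3333) + (0.6667)·(0.6667) + (-3.3333)·(-3.3333)) / 5 = 19.3333/5 = 3.8667
  s[Y,Z] = ((1.6667)·(2.6667) + (1.6667)·(-3.3333) + (0.6667)·(3.6667) + (-1.3333)·(-0.3333) + (0.6667)·(-1.3333) + (-3.3333)·(-1.3333)) / 5 = 5.3333/5 = 1.0667
  s[Z,Z] = ((2.6667)·(2.6667) + (-3.3333)·(-3.3333) + (3.6667)·(3.6667) + (-0.3333)·(-0.3333) + (-1.3333)·(-1.3333) + (-1.3333)·(-1.3333)) / 5 = 35.3333/5 = 7.0667
  Sample standard deviations s_i = √(s[i,i]):
  s(X) = √(6.3) = 2.51
  s(Y) = √(3.8667) = 1.9664
  s(Z) = √(7.0667) = 2.6583

Step 3 — r_{ij} = s_{ij} / (s_i · s_j):
  r[X,X] = 1 (diagonal).
  r[X,Y] = 3.6 / (2.51 · 1.9664) = 3.6 / 4.9356 = 0.7294
  r[X,Z] = -2.8 / (2.51 · 2.6583) = -2.8 / 6.6723 = -0.4196
  r[Y,Y] = 1 (diagonal).
  r[Y,Z] = 1.0667 / (1.9664 · 2.6583) = 1.0667 / 5.2273 = 0.2041
  r[Z,Z] = 1 (diagonal).

R is symmetric with unit diagonal. Assembling:

R = [[1, 0.7294, -0.4196],
 [0.7294, 1, 0.2041],
 [-0.4196, 0.2041, 1]]


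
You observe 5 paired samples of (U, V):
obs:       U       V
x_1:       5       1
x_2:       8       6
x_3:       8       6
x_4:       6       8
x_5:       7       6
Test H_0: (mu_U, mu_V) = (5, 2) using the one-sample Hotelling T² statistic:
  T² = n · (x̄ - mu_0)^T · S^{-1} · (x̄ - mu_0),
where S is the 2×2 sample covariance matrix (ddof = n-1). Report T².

Step 1 — sample mean vector:
  mean(U) = (5 + 8 + 8 + 6 + 7) / 5 = 34/5 = 6.8
  mean(V) = (1 + 6 + 6 + 8 + 6) / 5 = 27/5 = 5.4
  x̄ = (6.8, 5.4),  deviation x̄ - mu_0 = (6.8, 5.4) - (5, 2) = (1.8, 3.4).

Step 2 — sample covariance matrix, S[i,j] = (1/(n-1)) · Σ_k (x_{k,i} - mean_i) · (x_{k,j} - mean_j), divisor n-1 = 4:
  S[U,U] = ((-1.8)·(-1.8) + (1.2)·(1.2) + (1.2)·(1.2) + (-0.8)·(-0.8) + (0.2)·(0.2)) / 4 = 6.8/4 = 1.7
  S[U,V] = ((-1.8)·(-4.4) + (1.2)·(0.6) + (1.2)·(0.6) + (-0.8)·(2.6) + (0.2)·(0.6)) / 4 = 7.4/4 = 1.85
  S[V,V] = ((-4.4)·(-4.4) + (0.6)·(0.6) + (0.6)·(0.6) + (2.6)·(2.6) + (0.6)·(0.6)) / 4 = 27.2/4 = 6.8
  S = [[1.7, 1.85],
 [1.85, 6.8]].

Step 3 — invert S. det(S) = 1.7·6.8 - (1.85)² = 8.1375.
  S^{-1} = (1/det) · [[d, -b], [-b, a]] = [[0.8356, -0.2273],
 [-0.2273, 0.2089]].

Step 4 — quadratic form (x̄ - mu_0)^T · S^{-1} · (x̄ - mu_0):
  S^{-1} · (x̄ - mu_0) = (0.7312, 0.3011),
  (x̄ - mu_0)^T · [...] = (1.8)·(0.7312) + (3.4)·(0.3011) = 2.3398.

Step 5 — scale by n: T² = 5 · 2.3398 = 11.6989.

T² ≈ 11.6989


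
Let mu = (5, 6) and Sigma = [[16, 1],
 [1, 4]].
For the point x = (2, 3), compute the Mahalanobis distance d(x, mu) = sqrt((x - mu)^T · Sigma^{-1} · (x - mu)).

Step 1 — centre the observation: (x - mu) = (-3, -3).

Step 2 — invert Sigma. det(Sigma) = 16·4 - (1)² = 63.
  Sigma^{-1} = (1/det) · [[d, -b], [-b, a]] = [[0.0635, -0.0159],
 [-0.0159, 0.254]].

Step 3 — form the quadratic (x - mu)^T · Sigma^{-1} · (x - mu):
  Sigma^{-1} · (x - mu) = (-0.1429, -0.7143).
  (x - mu)^T · [Sigma^{-1} · (x - mu)] = (-3)·(-0.1429) + (-3)·(-0.7143) = 2.5714.

Step 4 — take square root: d = √(2.5714) ≈ 1.6036.

d(x, mu) = √(2.5714) ≈ 1.6036


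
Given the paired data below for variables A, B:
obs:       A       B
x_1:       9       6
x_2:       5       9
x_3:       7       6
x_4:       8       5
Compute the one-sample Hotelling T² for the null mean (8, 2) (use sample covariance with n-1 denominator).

Step 1 — sample mean vector:
  mean(A) = (9 + 5 + 7 + 8) / 4 = 29/4 = 7.25
  mean(B) = (6 + 9 + 6 + 5) / 4 = 26/4 = 6.5
  x̄ = (7.25, 6.5),  deviation x̄ - mu_0 = (7.25, 6.5) - (8, 2) = (-0.75, 4.5).

Step 2 — sample covariance matrix, S[i,j] = (1/(n-1)) · Σ_k (x_{k,i} - mean_i) · (x_{k,j} - mean_j), divisor n-1 = 3:
  S[A,A] = ((1.75)·(1.75) + (-2.25)·(-2.25) + (-0.25)·(-0.25) + (0.75)·(0.75)) / 3 = 8.75/3 = 2.9167
  S[A,B] = ((1.75)·(-0.5) + (-2.25)·(2.5) + (-0.25)·(-0.5) + (0.75)·(-1.5)) / 3 = -7.5/3 = -2.5
  S[B,B] = ((-0.5)·(-0.5) + (2.5)·(2.5) + (-0.5)·(-0.5) + (-1.5)·(-1.5)) / 3 = 9/3 = 3
  S = [[2.9167, -2.5],
 [-2.5, 3]].

Step 3 — invert S. det(S) = 2.9167·3 - (-2.5)² = 2.5.
  S^{-1} = (1/det) · [[d, -b], [-b, a]] = [[1.2, 1],
 [1, 1.1667]].

Step 4 — quadratic form (x̄ - mu_0)^T · S^{-1} · (x̄ - mu_0):
  S^{-1} · (x̄ - mu_0) = (3.6, 4.5),
  (x̄ - mu_0)^T · [...] = (-0.75)·(3.6) + (4.5)·(4.5) = 17.55.

Step 5 — scale by n: T² = 4 · 17.55 = 70.2.

T² ≈ 70.2


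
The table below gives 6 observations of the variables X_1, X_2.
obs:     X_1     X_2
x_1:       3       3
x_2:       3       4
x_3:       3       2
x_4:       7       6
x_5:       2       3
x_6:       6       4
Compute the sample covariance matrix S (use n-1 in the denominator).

Step 1 — column means:
  mean(X_1) = (3 + 3 + 3 + 7 + 2 + 6) / 6 = 24/6 = 4
  mean(X_2) = (3 + 4 + 2 + 6 + 3 + 4) / 6 = 22/6 = 3.6667

Step 2 — sample covariance S[i,j] = (1/(n-1)) · Σ_k (x_{k,i} - mean_i) · (x_{k,j} - mean_j), with n-1 = 5.
  S[X_1,X_1] = ((-1)·(-1) + (-1)·(-1) + (-1)·(-1) + (3)·(3) + (-2)·(-2) + (2)·(2)) / 5 = 20/5 = 4
  S[X_1,X_2] = ((-1)·(-0.6667) + (-1)·(0.3333) + (-1)·(-1.6667) + (3)·(2.3333) + (-2)·(-0.6667) + (2)·(0.3333)) / 5 = 11/5 = 2.2
  S[X_2,X_2] = ((-0.6667)·(-0.6667) + (0.3333)·(0.3333) + (-1.6667)·(-1.6667) + (2.3333)·(2.3333) + (-0.6667)·(-0.6667) + (0.3333)·(0.3333)) / 5 = 9.3333/5 = 1.8667

S is symmetric (S[j,i] = S[i,j]). Assembling:

S = [[4, 2.2],
 [2.2, 1.8667]]


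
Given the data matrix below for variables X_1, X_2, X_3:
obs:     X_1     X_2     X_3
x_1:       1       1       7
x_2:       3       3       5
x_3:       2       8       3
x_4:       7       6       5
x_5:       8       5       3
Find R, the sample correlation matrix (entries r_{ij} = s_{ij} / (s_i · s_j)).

Step 1 — column means:
  mean(X_1) = (1 + 3 + 2 + 7 + 8) / 5 = 21/5 = 4.2
  mean(X_2) = (1 + 3 + 8 + 6 + 5) / 5 = 23/5 = 4.6
  mean(X_3) = (7 + 5 + 3 + 5 + 3) / 5 = 23/5 = 4.6

Step 2 — sample variances and covariances s[i,j] = (1/(n-1)) · Σ_k (x_{k,i} - mean_i) · (x_{k,j} - mean_j), with n-1 = 4:
  s[X_1,X_1] = ((-3.2)·(-3.2) + (-1.2)·(-1.2) + (-2.2)·(-2.2) + (2.8)·(2.8) + (3.8)·(3.8)) / 4 = 38.8/4 = 9.7
  s[X_1,X_2] = ((-3.2)·(-3.6) + (-1.2)·(-1.6) + (-2.2)·(3.4) + (2.8)·(1.4) + (3.8)·(0.4)) / 4 = 11.4/4 = 2.85
  s[X_1,X_3] = ((-3.2)·(2.4) + (-1.2)·(0.4) + (-2.2)·(-1.6) + (2.8)·(0.4) + (3.8)·(-1.6)) / 4 = -9.6/4 = -2.4
  s[X_2,X_2] = ((-3.6)·(-3.6) + (-1.6)·(-1.6) + (3.4)·(3.4) + (1.4)·(1.4) + (0.4)·(0.4)) / 4 = 29.2/4 = 7.3
  s[X_2,X_3] = ((-3.6)·(2.4) + (-1.6)·(0.4) + (3.4)·(-1.6) + (1.4)·(0.4) + (0.4)·(-1.6)) / 4 = -14.8/4 = -3.7
  s[X_3,X_3] = ((2.4)·(2.4) + (0.4)·(0.4) + (-1.6)·(-1.6) + (0.4)·(0.4) + (-1.6)·(-1.6)) / 4 = 11.2/4 = 2.8
  Sample standard deviations s_i = √(s[i,i]):
  s(X_1) = √(9.7) = 3.1145
  s(X_2) = √(7.3) = 2.7019
  s(X_3) = √(2.8) = 1.6733

Step 3 — r_{ij} = s_{ij} / (s_i · s_j):
  r[X_1,X_1] = 1 (diagonal).
  r[X_1,X_2] = 2.85 / (3.1145 · 2.7019) = 2.85 / 8.4149 = 0.3387
  r[X_1,X_3] = -2.4 / (3.1145 · 1.6733) = -2.4 / 5.2115 = -0.4605
  r[X_2,X_2] = 1 (diagonal).
  r[X_2,X_3] = -3.7 / (2.7019 · 1.6733) = -3.7 / 4.5211 = -0.8184
  r[X_3,X_3] = 1 (diagonal).

R is symmetric with unit diagonal. Assembling:

R = [[1, 0.3387, -0.4605],
 [0.3387, 1, -0.8184],
 [-0.4605, -0.8184, 1]]


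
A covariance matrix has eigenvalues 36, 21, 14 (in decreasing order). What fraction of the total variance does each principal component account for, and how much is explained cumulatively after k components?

Step 1 — total variance = trace(Sigma) = Σ λ_i = 36 + 21 + 14 = 71.

Step 2 — fraction explained by component i = λ_i / Σ λ:
  PC1: 36/71 = 0.507
  PC2: 21/71 = 0.2958
  PC3: 14/71 = 0.1972

Step 3 — cumulative fraction after k components = (λ_1 + ... + λ_k) / Σ λ:
  k = 1: 36/71 = 0.507
  k = 2: (36 + 21)/71 = 57/71 = 0.8028
  k = 3: (36 + 21 + 14)/71 = 71/71 = 1

Summary (fraction, with percent):

explained: PC1 0.507 (50.7%), PC2 0.2958 (29.58%), PC3 0.1972 (19.72%);  cumulative: 0.507, 0.8028, 1


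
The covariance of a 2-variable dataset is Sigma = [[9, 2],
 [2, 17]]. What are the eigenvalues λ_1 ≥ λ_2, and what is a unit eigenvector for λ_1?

Step 1 — characteristic polynomial of 2×2 Sigma:
  det(Sigma - λI) = λ² - trace · λ + det = 0.
  trace = 9 + 17 = 26, det = 9·17 - (2)² = 149.
Step 2 — discriminant:
  Δ = trace² - 4·det = 676 - 596 = 80.
Step 3 — eigenvalues:
  λ = (trace ± √Δ)/2 = (26 ± 8.9443)/2,
  λ_1 = 17.4721,  λ_2 = 8.5279.

Step 4 — unit eigenvector for λ_1: solve (Sigma - λ_1 I)v = 0. First row:
  (9 - 17.4721)·v_x + (2)·v_y = 0, i.e. (-8.4721)·v_x + (2)·v_y = 0,
  so v ∝ (b, λ_1 - a) = (2, 8.4721) = u.
  ||u|| = √((2)² + (8.4721)²) = √(75.7771) ≈ 8.705,
  v_1 = u/||u|| ≈ (0.2298, 0.9732) (||v_1|| = 1).

λ_1 = 17.4721,  λ_2 = 8.5279;  v_1 ≈ (0.2298, 0.9732)


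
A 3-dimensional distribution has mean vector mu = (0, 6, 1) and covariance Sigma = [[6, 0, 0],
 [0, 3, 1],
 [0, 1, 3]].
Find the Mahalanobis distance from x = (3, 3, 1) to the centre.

Step 1 — centre the observation: (x - mu) = (3, -3, 0).

Step 2 — invert Sigma (cofactor / det for 3×3, or solve directly):
  Sigma^{-1} = [[0.1667, 0, 0],
 [0, 0.375, -0.125],
 [0, -0.125, 0.375]].

Step 3 — form the quadratic (x - mu)^T · Sigma^{-1} · (x - mu):
  Sigma^{-1} · (x - mu) = (0.5, -1.125, 0.375).
  (x - mu)^T · [Sigma^{-1} · (x - mu)] = (3)·(0.5) + (-3)·(-1.125) + (0)·(0.375) = 4.875.

Step 4 — take square root: d = √(4.875) ≈ 2.2079.

d(x, mu) = √(4.875) ≈ 2.2079


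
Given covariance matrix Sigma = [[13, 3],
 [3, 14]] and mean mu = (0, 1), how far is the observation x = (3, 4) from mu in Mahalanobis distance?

Step 1 — centre the observation: (x - mu) = (3, 3).

Step 2 — invert Sigma. det(Sigma) = 13·14 - (3)² = 173.
  Sigma^{-1} = (1/det) · [[d, -b], [-b, a]] = [[0.0809, -0.0173],
 [-0.0173, 0.0751]].

Step 3 — form the quadratic (x - mu)^T · Sigma^{-1} · (x - mu):
  Sigma^{-1} · (x - mu) = (0.1908, 0.1734).
  (x - mu)^T · [Sigma^{-1} · (x - mu)] = (3)·(0.1908) + (3)·(0.1734) = 1.0925.

Step 4 — take square root: d = √(1.0925) ≈ 1.0452.

d(x, mu) = √(1.0925) ≈ 1.0452


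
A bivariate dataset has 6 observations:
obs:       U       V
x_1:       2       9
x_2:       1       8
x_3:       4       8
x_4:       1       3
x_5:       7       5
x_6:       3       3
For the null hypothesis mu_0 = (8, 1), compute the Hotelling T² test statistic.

Step 1 — sample mean vector:
  mean(U) = (2 + 1 + 4 + 1 + 7 + 3) / 6 = 18/6 = 3
  mean(V) = (9 + 8 + 8 + 3 + 5 + 3) / 6 = 36/6 = 6
  x̄ = (3, 6),  deviation x̄ - mu_0 = (3, 6) - (8, 1) = (-5, 5).

Step 2 — sample covariance matrix, S[i,j] = (1/(n-1)) · Σ_k (x_{k,i} - mean_i) · (x_{k,j} - mean_j), divisor n-1 = 5:
  S[U,U] = ((-1)·(-1) + (-2)·(-2) + (1)·(1) + (-2)·(-2) + (4)·(4) + (0)·(0)) / 5 = 26/5 = 5.2
  S[U,V] = ((-1)·(3) + (-2)·(2) + (1)·(2) + (-2)·(-3) + (4)·(-1) + (0)·(-3)) / 5 = -3/5 = -0.6
  S[V,V] = ((3)·(3) + (2)·(2) + (2)·(2) + (-3)·(-3) + (-1)·(-1) + (-3)·(-3)) / 5 = 36/5 = 7.2
  S = [[5.2, -0.6],
 [-0.6, 7.2]].

Step 3 — invert S. det(S) = 5.2·7.2 - (-0.6)² = 37.08.
  S^{-1} = (1/det) · [[d, -b], [-b, a]] = [[0.1942, 0.0162],
 [0.0162, 0.1402]].

Step 4 — quadratic form (x̄ - mu_0)^T · S^{-1} · (x̄ - mu_0):
  S^{-1} · (x̄ - mu_0) = (-0.89, 0.6203),
  (x̄ - mu_0)^T · [...] = (-5)·(-0.89) + (5)·(0.6203) = 7.5512.

Step 5 — scale by n: T² = 6 · 7.5512 = 45.3074.

T² ≈ 45.3074


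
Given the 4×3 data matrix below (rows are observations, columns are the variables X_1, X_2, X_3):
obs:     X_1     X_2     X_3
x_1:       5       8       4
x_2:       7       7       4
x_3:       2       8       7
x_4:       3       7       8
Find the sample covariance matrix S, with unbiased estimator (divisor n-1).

Step 1 — column means:
  mean(X_1) = (5 + 7 + 2 + 3) / 4 = 17/4 = 4.25
  mean(X_2) = (8 + 7 + 8 + 7) / 4 = 30/4 = 7.5
  mean(X_3) = (4 + 4 + 7 + 8) / 4 = 23/4 = 5.75

Step 2 — sample covariance S[i,j] = (1/(n-1)) · Σ_k (x_{k,i} - mean_i) · (x_{k,j} - mean_j), with n-1 = 3.
  S[X_1,X_1] = ((0.75)·(0.75) + (2.75)·(2.75) + (-2.25)·(-2.25) + (-1.25)·(-1.25)) / 3 = 14.75/3 = 4.9167
  S[X_1,X_2] = ((0.75)·(0.5) + (2.75)·(-0.5) + (-2.25)·(0.5) + (-1.25)·(-0.5)) / 3 = -1.5/3 = -0.5
  S[X_1,X_3] = ((0.75)·(-1.75) + (2.75)·(-1.75) + (-2.25)·(1.25) + (-1.25)·(2.25)) / 3 = -11.75/3 = -3.9167
  S[X_2,X_2] = ((0.5)·(0.5) + (-0.5)·(-0.5) + (0.5)·(0.5) + (-0.5)·(-0.5)) / 3 = 1/3 = 0.3333
  S[X_2,X_3] = ((0.5)·(-1.75) + (-0.5)·(-1.75) + (0.5)·(1.25) + (-0.5)·(2.25)) / 3 = -0.5/3 = -0.1667
  S[X_3,X_3] = ((-1.75)·(-1.75) + (-1.75)·(-1.75) + (1.25)·(1.25) + (2.25)·(2.25)) / 3 = 12.75/3 = 4.25

S is symmetric (S[j,i] = S[i,j]). Assembling:

S = [[4.9167, -0.5, -3.9167],
 [-0.5, 0.3333, -0.1667],
 [-3.9167, -0.1667, 4.25]]


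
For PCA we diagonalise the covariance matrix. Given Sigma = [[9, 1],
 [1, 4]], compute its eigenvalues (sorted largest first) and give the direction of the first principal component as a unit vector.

Step 1 — characteristic polynomial of 2×2 Sigma:
  det(Sigma - λI) = λ² - trace · λ + det = 0.
  trace = 9 + 4 = 13, det = 9·4 - (1)² = 35.
Step 2 — discriminant:
  Δ = trace² - 4·det = 169 - 140 = 29.
Step 3 — eigenvalues:
  λ = (trace ± √Δ)/2 = (13 ± 5.3852)/2,
  λ_1 = 9.1926,  λ_2 = 3.8074.

Step 4 — unit eigenvector for λ_1: solve (Sigma - λ_1 I)v = 0. First row:
  (9 - 9.1926)·v_x + (1)·v_y = 0, i.e. (-0.1926)·v_x + (1)·v_y = 0,
  so v ∝ (b, λ_1 - a) = (1, 0.1926) = u.
  ||u|| = √((1)² + (0.1926)²) = √(1.0371) ≈ 1.0184,
  v_1 = u/||u|| ≈ (0.982, 0.1891) (||v_1|| = 1).

λ_1 = 9.1926,  λ_2 = 3.8074;  v_1 ≈ (0.982, 0.1891)


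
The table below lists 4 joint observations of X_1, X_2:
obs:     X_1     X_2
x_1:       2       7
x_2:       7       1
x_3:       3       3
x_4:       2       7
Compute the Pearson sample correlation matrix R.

Step 1 — column means:
  mean(X_1) = (2 + 7 + 3 + 2) / 4 = 14/4 = 3.5
  mean(X_2) = (7 + 1 + 3 + 7) / 4 = 18/4 = 4.5

Step 2 — sample variances and covariances s[i,j] = (1/(n-1)) · Σ_k (x_{k,i} - mean_i) · (x_{k,j} - mean_j), with n-1 = 3:
  s[X_1,X_1] = ((-1.5)·(-1.5) + (3.5)·(3.5) + (-0.5)·(-0.5) + (-1.5)·(-1.5)) / 3 = 17/3 = 5.6667
  s[X_1,X_2] = ((-1.5)·(2.5) + (3.5)·(-3.5) + (-0.5)·(-1.5) + (-1.5)·(2.5)) / 3 = -19/3 = -6.3333
  s[X_2,X_2] = ((2.5)·(2.5) + (-3.5)·(-3.5) + (-1.5)·(-1.5) + (2.5)·(2.5)) / 3 = 27/3 = 9
  Sample standard deviations s_i = √(s[i,i]):
  s(X_1) = √(5.6667) = 2.3805
  s(X_2) = √(9) = 3

Step 3 — r_{ij} = s_{ij} / (s_i · s_j):
  r[X_1,X_1] = 1 (diagonal).
  r[X_1,X_2] = -6.3333 / (2.3805 · 3) = -6.3333 / 7.1414 = -0.8868
  r[X_2,X_2] = 1 (diagonal).

R is symmetric with unit diagonal. Assembling:

R = [[1, -0.8868],
 [-0.8868, 1]]


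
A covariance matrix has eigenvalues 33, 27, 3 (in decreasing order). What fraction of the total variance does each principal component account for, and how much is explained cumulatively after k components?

Step 1 — total variance = trace(Sigma) = Σ λ_i = 33 + 27 + 3 = 63.

Step 2 — fraction explained by component i = λ_i / Σ λ:
  PC1: 33/63 = 0.5238
  PC2: 27/63 = 0.4286
  PC3: 3/63 = 0.0476

Step 3 — cumulative fraction after k components = (λ_1 + ... + λ_k) / Σ λ:
  k = 1: 33/63 = 0.5238
  k = 2: (33 + 27)/63 = 60/63 = 0.9524
  k = 3: (33 + 27 + 3)/63 = 63/63 = 1

Summary (fraction, with percent):

explained: PC1 0.5238 (52.38%), PC2 0.4286 (42.86%), PC3 0.0476 (4.76%);  cumulative: 0.5238, 0.9524, 1


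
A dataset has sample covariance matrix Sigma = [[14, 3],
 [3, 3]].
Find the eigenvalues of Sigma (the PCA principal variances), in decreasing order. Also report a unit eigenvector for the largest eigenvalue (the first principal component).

Step 1 — characteristic polynomial of 2×2 Sigma:
  det(Sigma - λI) = λ² - trace · λ + det = 0.
  trace = 14 + 3 = 17, det = 14·3 - (3)² = 33.
Step 2 — discriminant:
  Δ = trace² - 4·det = 289 - 132 = 157.
Step 3 — eigenvalues:
  λ = (trace ± √Δ)/2 = (17 ± 12.53)/2,
  λ_1 = 14.765,  λ_2 = 2.235.

Step 4 — unit eigenvector for λ_1: solve (Sigma - λ_1 I)v = 0. First row:
  (14 - 14.765)·v_x + (3)·v_y = 0, i.e. (-0.765)·v_x + (3)·v_y = 0,
  so v ∝ (b, λ_1 - a) = (3, 0.765) = u.
  ||u|| = √((3)² + (0.765)²) = √(9.5852) ≈ 3.096,
  v_1 = u/||u|| ≈ (0.969, 0.2471) (||v_1|| = 1).

λ_1 = 14.765,  λ_2 = 2.235;  v_1 ≈ (0.969, 0.2471)


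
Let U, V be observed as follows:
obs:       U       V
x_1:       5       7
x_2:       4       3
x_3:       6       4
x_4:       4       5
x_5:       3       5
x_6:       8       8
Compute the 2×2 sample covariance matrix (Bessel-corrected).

Step 1 — column means:
  mean(U) = (5 + 4 + 6 + 4 + 3 + 8) / 6 = 30/6 = 5
  mean(V) = (7 + 3 + 4 + 5 + 5 + 8) / 6 = 32/6 = 5.3333

Step 2 — sample covariance S[i,j] = (1/(n-1)) · Σ_k (x_{k,i} - mean_i) · (x_{k,j} - mean_j), with n-1 = 5.
  S[U,U] = ((0)·(0) + (-1)·(-1) + (1)·(1) + (-1)·(-1) + (-2)·(-2) + (3)·(3)) / 5 = 16/5 = 3.2
  S[U,V] = ((0)·(1.6667) + (-1)·(-2.3333) + (1)·(-1.3333) + (-1)·(-0.3333) + (-2)·(-0.3333) + (3)·(2.6667)) / 5 = 10/5 = 2
  S[V,V] = ((1.6667)·(1.6667) + (-2.3333)·(-2.3333) + (-1.3333)·(-1.3333) + (-0.3333)·(-0.3333) + (-0.3333)·(-0.3333) + (2.6667)·(2.6667)) / 5 = 17.3333/5 = 3.4667

S is symmetric (S[j,i] = S[i,j]). Assembling:

S = [[3.2, 2],
 [2, 3.4667]]
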